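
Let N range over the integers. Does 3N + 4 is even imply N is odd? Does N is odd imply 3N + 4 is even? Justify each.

(⟹) This fails: N = 2 gives 3N + 4 = 10, which is even, but 2 is even, not odd.

(⟸) This also fails: N = 7 is odd, but 3N + 4 = 25 is odd, not even.

Neither direction holds.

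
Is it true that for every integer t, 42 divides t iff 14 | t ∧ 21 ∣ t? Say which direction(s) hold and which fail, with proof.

Converse. Suppose 14 ∣ t and 21 ∣ t. Any common multiple of 14 and 21 is a multiple of their lcm; here lcm(14, 21) = 14·21/gcd(14, 21) = 294/7 = 42, so 42 ∣ t.

Forward direction. If 42 ∣ t, write t = 42q. Since 42 = 3·14, t = 14·(3q), so 14 ∣ t; and since 42 = 2·21, t = 21·(2q), so 21 ∣ t.

Both directions hold; the statement is true.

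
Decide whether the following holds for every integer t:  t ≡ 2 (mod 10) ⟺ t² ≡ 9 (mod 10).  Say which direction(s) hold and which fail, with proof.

Both directions fail.

Forward direction. This fails: take t = 2. Then 2 ≡ 2 (mod 10), but 2² = 4 ≡ 4 (mod 10), not 9.

Converse. This fails: take t = 3. Then 3² = 9 ≡ 9 (mod 10), yet 3 ≡ 3 (mod 10), not 2.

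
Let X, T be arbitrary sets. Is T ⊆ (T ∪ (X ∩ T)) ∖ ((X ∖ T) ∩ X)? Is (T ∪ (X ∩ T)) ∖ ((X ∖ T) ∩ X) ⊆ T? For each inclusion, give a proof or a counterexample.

(⟹) Let x ∈ T. Then either x ∈ T and x ∉ X; or x ∈ X ∩ T. In each case x ∈ (T ∪ (X ∩ T)) ∖ ((X ∖ T) ∩ X), so T ⊆ (T ∪ (X ∩ T)) ∖ ((X ∖ T) ∩ X).

(⟸) Let x ∈ (T ∪ (X ∩ T)) ∖ ((X ∖ T) ∩ X). Then either x ∈ T and x ∉ X; or x ∈ X ∩ T. In each case x ∈ T, so (T ∪ (X ∩ T)) ∖ ((X ∖ T) ∩ X) ⊆ T.

The two sets are equal.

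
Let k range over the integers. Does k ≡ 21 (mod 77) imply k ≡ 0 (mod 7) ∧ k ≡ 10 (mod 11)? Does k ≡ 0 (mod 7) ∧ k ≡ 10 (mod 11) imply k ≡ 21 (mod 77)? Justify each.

Both directions hold; the statement is true.

[⇐] If k ≡ 0 (mod 7) and k ≡ 10 (mod 11), then by the Chinese remainder theorem k ≡ 21 (mod 77). This is exactly k ≡ 21 (mod 77).

[⇒] Suppose k ≡ 21 (mod 77); write k = 77j + 21. Since 7 ∣ 77, reducing mod 7 gives k ≡ 21 ≡ 0 (mod 7); since 11 ∣ 77, reducing mod 11 gives k ≡ 21 ≡ 10 (mod 11).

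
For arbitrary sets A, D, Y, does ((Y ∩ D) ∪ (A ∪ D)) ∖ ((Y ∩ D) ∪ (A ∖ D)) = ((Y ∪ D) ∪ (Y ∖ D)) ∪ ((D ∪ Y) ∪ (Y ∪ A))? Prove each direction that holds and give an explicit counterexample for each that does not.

Reverse inclusion. This inclusion fails. Take A = {1}, D = ∅, Y = ∅; then 1 ∈ ((Y ∪ D) ∪ (Y ∖ D)) ∪ ((D ∪ Y) ∪ (Y ∪ A)) but 1 ∉ ((Y ∩ D) ∪ (A ∪ D)) ∖ ((Y ∩ D) ∪ (A ∖ D)).

Forward inclusion. Let x ∈ ((Y ∩ D) ∪ (A ∪ D)) ∖ ((Y ∩ D) ∪ (A ∖ D)). Then either x ∈ D and x ∉ A, Y; or x ∈ A ∩ D and x ∉ Y. In each case x ∈ ((Y ∪ D) ∪ (Y ∖ D)) ∪ ((D ∪ Y) ∪ (Y ∪ A)), so ((Y ∩ D) ∪ (A ∪ D)) ∖ ((Y ∩ D) ∪ (A ∖ D)) ⊆ ((Y ∪ D) ∪ (Y ∖ D)) ∪ ((D ∪ Y) ∪ (Y ∪ A)).

The sets are not equal: only the forward inclusion holds.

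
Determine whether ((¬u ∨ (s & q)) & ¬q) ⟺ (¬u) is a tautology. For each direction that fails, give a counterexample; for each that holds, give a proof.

Not equivalent: only (⇒) holds.

(⇒) Assume the antecedent. If u is true, the antecedent cannot hold. If u is false, ¬u reduces to true regardless of the other variables. Either way ¬u holds.

(⇐) This fails. Under u = F, s = F, q = T, the left side is false but the right side is true.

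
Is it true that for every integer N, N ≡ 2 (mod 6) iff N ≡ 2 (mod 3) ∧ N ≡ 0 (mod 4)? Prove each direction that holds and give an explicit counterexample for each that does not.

Only the reverse direction holds.

[⇐] If N ≡ 2 (mod 3) and N ≡ 0 (mod 4), then by the Chinese remainder theorem N ≡ 8 (mod 12). Since 8 ≡ 2 (mod 6) and 6 ∣ 12, we get N ≡ 2 (mod 6).

[⇒] This fails: N = 2 gives 2 ≡ 2 (mod 6) but 2 ≡ 2 (mod 4), so the conjunction on the right does not hold.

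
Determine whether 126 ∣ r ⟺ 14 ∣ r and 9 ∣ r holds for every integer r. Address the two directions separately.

(←) Suppose 14 ∣ r and 9 ∣ r. Any common multiple of 14 and 9 is a multiple of their lcm; here gcd(14, 9) = 1, so lcm(14, 9) = 14·9 = 126, so 126 ∣ r.

(→) If 126 ∣ r, write r = 126q. Since 126 = 9·14, r = 14·(9q), so 14 ∣ r; and since 126 = 14·9, r = 9·(14q), so 9 ∣ r.

Both directions hold.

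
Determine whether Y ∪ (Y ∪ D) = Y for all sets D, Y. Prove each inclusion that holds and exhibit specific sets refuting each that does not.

The sets are not equal: only the reverse inclusion holds.

Reverse inclusion. Let x ∈ Y. Then either x ∈ Y and x ∉ D; or x ∈ D ∩ Y. In each case x ∈ Y ∪ (Y ∪ D), so Y ⊆ Y ∪ (Y ∪ D).

Forward inclusion. This inclusion fails. Take D = {1}, Y = ∅; then 1 ∈ Y ∪ (Y ∪ D) but 1 ∉ Y.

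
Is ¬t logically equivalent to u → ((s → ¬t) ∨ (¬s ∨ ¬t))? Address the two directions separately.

(⟹) Assume the antecedent. If s is true, the antecedent forces (s = T, t = F, u = F) or (s = T, t = F, u = T), and u → ((s → ¬t) ∨ (¬s ∨ ¬t)) holds there. If s is false, u → ((s → ¬t) ∨ (¬s ∨ ¬t)) reduces to true regardless of the other variables. Either way u → ((s → ¬t) ∨ (¬s ∨ ¬t)) holds.

(⟸) This fails. Under s = F, t = T, u = F, the left side is false but the right side is true.

(⇒) holds; (⇐) fails.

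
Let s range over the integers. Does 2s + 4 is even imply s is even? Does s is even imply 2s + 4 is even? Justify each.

The forward direction fails; the converse holds.

(→) This fails: take s = 1. Then 2s + 4 = 6, which is even, yet s = 1 is odd, not even.

(←) Suppose s is even. Since 2 is even, 2s is even for every s, so 2s + 4 has the same parity as 4, which is even. Hence 2s + 4 is even.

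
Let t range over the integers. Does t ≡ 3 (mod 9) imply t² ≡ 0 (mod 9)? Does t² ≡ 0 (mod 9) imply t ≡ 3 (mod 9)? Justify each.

(⇐) This fails: take t = 0. Then 0² = 0 ≡ 0 (mod 9), yet 0 ≡ 0 (mod 9), not 3.

(⇒) Suppose t ≡ 3 (mod 9). Write t = 9j + 3. Then (9j + 3)² = 81j² + 54j + 9 = 9(9j² + 6j + 1) + 0, so t² ≡ 0 (mod 9).

(⇒) holds; (⇐) fails.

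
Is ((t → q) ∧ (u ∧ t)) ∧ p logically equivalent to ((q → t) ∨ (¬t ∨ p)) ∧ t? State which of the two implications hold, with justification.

[⇒] Assume the antecedent. If p is true, the antecedent forces (p = T, t = T, u = T, q = T), and ((q → t) ∨ (¬t ∨ p)) ∧ t holds there. If p is false, the antecedent cannot hold. Either way ((q → t) ∨ (¬t ∨ p)) ∧ t holds.

[⇐] This fails. Under p = F, t = T, u = F, q = F, the left side is false but the right side is true.

Only the forward implication holds.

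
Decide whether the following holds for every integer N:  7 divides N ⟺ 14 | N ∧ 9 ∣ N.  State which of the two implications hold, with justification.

The forward direction fails; the converse holds.

Converse. Suppose 14 ∣ N and 9 ∣ N. Any common multiple of 14 and 9 is a multiple of their lcm; here gcd(14, 9) = 1, so lcm(14, 9) = 14·9 = 126, so 126 ∣ N. Since 7 ∣ 126, it follows that 7 ∣ N.

Forward direction. This fails: take N = 7. Certainly 7 ∣ 7, but 14 ∤ 7.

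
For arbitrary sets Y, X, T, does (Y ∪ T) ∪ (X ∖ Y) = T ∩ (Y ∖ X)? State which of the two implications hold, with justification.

The sets are not equal: only the reverse inclusion holds.

(⊆) This inclusion fails. Take Y = {1}, X = ∅, T = ∅; then 1 ∈ (Y ∪ T) ∪ (X ∖ Y) but 1 ∉ T ∩ (Y ∖ X).

(⊇) Let x ∈ T ∩ (Y ∖ X). Then x ∈ Y ∩ T and x ∉ X, from which x ∈ (Y ∪ T) ∪ (X ∖ Y).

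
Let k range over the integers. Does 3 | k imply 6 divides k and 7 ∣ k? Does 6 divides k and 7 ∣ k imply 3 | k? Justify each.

(⟸) Suppose 6 ∣ k and 7 ∣ k. Any common multiple of 6 and 7 is a multiple of their lcm; here gcd(6, 7) = 1, so lcm(6, 7) = 6·7 = 42, so 42 ∣ k. Since 3 ∣ 42, it follows that 3 ∣ k.

(⟹) This fails: take k = 3. Certainly 3 ∣ 3, but 6 ∤ 3.

(⇒) fails; (⇐) holds.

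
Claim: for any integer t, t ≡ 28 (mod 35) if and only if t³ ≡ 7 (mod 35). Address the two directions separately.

(⇒) Suppose t ≡ 28 (mod 35). Write t = 35j + 28. Then (35j + 28)³ = 42875j³ + 102900j² + 82320j + 21952 = 35(1225j³ + 2940j² + 2352j + 627) + 7, so t³ ≡ 7 (mod 35).

(⇐) Conversely, suppose t³ ≡ 7 (mod 35). The only residue r in {0, …, 34} with r³ ≡ 7 (mod 35) is r = 28, so t ≡ 28 (mod 35).

Both directions hold; the statement is true.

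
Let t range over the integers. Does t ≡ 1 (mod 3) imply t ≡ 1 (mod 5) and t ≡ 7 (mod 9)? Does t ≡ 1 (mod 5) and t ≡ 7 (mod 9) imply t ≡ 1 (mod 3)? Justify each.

(⟹) This fails: t = 1 gives 1 ≡ 1 (mod 3) but 1 ≡ 1 (mod 9), so the conjunction on the right does not hold.

(⟸) Conversely, if t ≡ 1 (mod 5) and t ≡ 7 (mod 9), then by the Chinese remainder theorem t ≡ 16 (mod 45). Since 16 ≡ 1 (mod 3) and 3 ∣ 45, we get t ≡ 1 (mod 3).

(⇒) fails; (⇐) holds.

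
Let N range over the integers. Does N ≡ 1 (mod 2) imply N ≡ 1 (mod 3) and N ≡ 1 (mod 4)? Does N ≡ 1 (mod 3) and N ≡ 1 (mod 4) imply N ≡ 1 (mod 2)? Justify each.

(→) This fails: N = 3 gives 3 ≡ 1 (mod 2) but 3 ≡ 0 (mod 3), so the conjunction on the right does not hold.

(←) Conversely, if N ≡ 1 (mod 3) and N ≡ 1 (mod 4), then by the Chinese remainder theorem N ≡ 1 (mod 12). Since 1 ≡ 1 (mod 2) and 2 ∣ 12, we get N ≡ 1 (mod 2).

(⇒) fails; (⇐) holds.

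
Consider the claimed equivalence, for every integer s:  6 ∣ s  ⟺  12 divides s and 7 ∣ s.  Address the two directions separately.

(⇐) Suppose 12 ∣ s and 7 ∣ s. Any common multiple of 12 and 7 is a multiple of their lcm; here gcd(12, 7) = 1, so lcm(12, 7) = 12·7 = 84, so 84 ∣ s. Since 6 ∣ 84, it follows that 6 ∣ s.

(⇒) This fails: take s = 6. Certainly 6 ∣ 6, but 12 ∤ 6.

Only the reverse direction holds.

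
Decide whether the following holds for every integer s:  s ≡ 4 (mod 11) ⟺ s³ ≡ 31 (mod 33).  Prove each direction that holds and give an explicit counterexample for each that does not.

(⟸) The residues r modulo 33 with r³ ≡ 31 (mod 33) are exactly {4}, and each is ≡ 4 (mod 11).

(⟹) This fails: take s = 15. Then 15 ≡ 4 (mod 11), but 15³ = 3375 ≡ 9 (mod 33), not 31.

Not equivalent: only (⇐) holds.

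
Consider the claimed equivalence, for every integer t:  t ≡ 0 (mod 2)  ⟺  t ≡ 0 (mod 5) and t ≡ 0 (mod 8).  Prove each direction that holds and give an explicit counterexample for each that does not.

(⟸) If t ≡ 0 (mod 5) and t ≡ 0 (mod 8), then by the Chinese remainder theorem t ≡ 0 (mod 40). Since 0 ≡ 0 (mod 2) and 2 ∣ 40, we get t ≡ 0 (mod 2).

(⟹) This fails: t = 2 gives 2 ≡ 0 (mod 2) but 2 ≡ 2 (mod 5), so the conjunction on the right does not hold.

Only the reverse direction holds.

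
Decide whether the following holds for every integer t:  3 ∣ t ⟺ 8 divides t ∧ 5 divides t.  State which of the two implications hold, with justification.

(→) This fails: take t = 3. Certainly 3 ∣ 3, but 8 ∤ 3.

(←) This fails: take t = 40. Both 8 ∣ 40 and 5 ∣ 40, yet 40 is not a multiple of 3 (since 40 = 13·3 + 1), so 3 ∤ 40.

Both directions fail.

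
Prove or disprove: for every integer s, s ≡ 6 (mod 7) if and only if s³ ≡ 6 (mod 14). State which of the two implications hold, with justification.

[⇒] This fails: take s = 13. Then 13 ≡ 6 (mod 7), but 13³ = 2197 ≡ 13 (mod 14), not 6.

[⇐] This fails: take s = 10. Then 10³ = 1000 ≡ 6 (mod 14), yet 10 ≡ 3 (mod 7), not 6.

(⇒) fails and (⇐) fails.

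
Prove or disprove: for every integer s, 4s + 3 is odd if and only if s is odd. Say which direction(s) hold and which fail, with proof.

(⇒) This fails: take s = 2. Then 4s + 3 = 11, which is odd, yet s = 2 is even, not odd.

(⇐) Suppose s is odd. Since 4 is even, 4s is even for every s, so 4s + 3 has the same parity as 3, which is odd. Hence 4s + 3 is odd.

Not equivalent: only (⇐) holds.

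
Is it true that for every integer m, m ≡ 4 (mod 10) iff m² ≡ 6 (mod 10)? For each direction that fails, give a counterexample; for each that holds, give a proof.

Only the forward direction holds.

Forward direction. Suppose m ≡ 4 (mod 10). Write m = 10j + 4. Then (10j + 4)² = 100j² + 80j + 16 = 10(10j² + 8j + 1) + 6, so m² ≡ 6 (mod 10).

Converse. This fails: take m = 6. Then 6² = 36 ≡ 6 (mod 10), yet 6 ≡ 6 (mod 10), not 4.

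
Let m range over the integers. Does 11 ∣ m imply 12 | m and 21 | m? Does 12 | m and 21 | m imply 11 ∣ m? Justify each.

Neither direction holds.

(⟹) This fails: take m = 11. Certainly 11 ∣ 11, but 12 ∤ 11.

(⟸) This fails: take m = 84. Both 12 ∣ 84 and 21 ∣ 84, yet 84 is not a multiple of 11 (since 84 = 7·11 + 7), so 11 ∤ 84.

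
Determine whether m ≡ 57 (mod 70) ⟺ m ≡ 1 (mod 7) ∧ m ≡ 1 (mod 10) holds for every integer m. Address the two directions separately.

Neither implication holds.

(⇒) This fails: m = 57 gives 57 ≡ 57 (mod 70) but 57 ≡ 7 (mod 10), so the conjunction on the right does not hold.

(⇐) This fails: m = 1 satisfies both congruences on the right (1 ≡ 1 mod 7 and 1 ≡ 1 mod 10) yet 1 ≡ 1 (mod 70), not 57.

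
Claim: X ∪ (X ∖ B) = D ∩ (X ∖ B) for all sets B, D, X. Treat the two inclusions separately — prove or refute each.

(⟹) This inclusion fails. Take B = ∅, D = ∅, X = {1}; then 1 ∈ X ∪ (X ∖ B) but 1 ∉ D ∩ (X ∖ B).

(⟸) Let x ∈ D ∩ (X ∖ B). Then x ∈ D ∩ X and x ∉ B, from which x ∈ X ∪ (X ∖ B).

Only the reverse inclusion holds.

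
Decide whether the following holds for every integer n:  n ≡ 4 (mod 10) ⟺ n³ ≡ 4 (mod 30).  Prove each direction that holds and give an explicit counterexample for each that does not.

Only the converse holds.

(⇒) This fails: take n = 14. Then 14 ≡ 4 (mod 10), but 14³ = 2744 ≡ 14 (mod 30), not 4.

(⇐) Conversely, the residues r modulo 30 with r³ ≡ 4 (mod 30) are exactly {4}, and each is ≡ 4 (mod 10).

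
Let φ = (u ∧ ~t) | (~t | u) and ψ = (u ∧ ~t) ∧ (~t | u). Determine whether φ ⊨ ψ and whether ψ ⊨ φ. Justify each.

Not equivalent: only (⇐) holds.

[⇐] Assume the antecedent. If t is true, the antecedent cannot hold. If t is false, (u ∧ ~t) | (~t | u) reduces to true regardless of the other variables. Either way (u ∧ ~t) | (~t | u) holds.

[⇒] This fails. Under t = F, u = F, the left side is true but the right side is false.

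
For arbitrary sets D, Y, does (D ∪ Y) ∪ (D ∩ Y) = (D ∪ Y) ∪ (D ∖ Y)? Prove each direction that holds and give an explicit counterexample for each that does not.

(⟹) Let x ∈ (D ∪ Y) ∪ (D ∩ Y). Then either x ∈ D and x ∉ Y; or x ∈ Y and x ∉ D; or x ∈ D ∩ Y. In each case x ∈ (D ∪ Y) ∪ (D ∖ Y), so (D ∪ Y) ∪ (D ∩ Y) ⊆ (D ∪ Y) ∪ (D ∖ Y).

(⟸) Let x ∈ (D ∪ Y) ∪ (D ∖ Y). Then either x ∈ D and x ∉ Y; or x ∈ Y and x ∉ D; or x ∈ D ∩ Y. In each case x ∈ (D ∪ Y) ∪ (D ∩ Y), so (D ∪ Y) ∪ (D ∖ Y) ⊆ (D ∪ Y) ∪ (D ∩ Y).

Both inclusions hold.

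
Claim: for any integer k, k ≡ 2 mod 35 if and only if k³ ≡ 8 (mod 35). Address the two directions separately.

(⇒) holds; (⇐) fails.

(←) This fails: take k = 22. Then 22³ = 10648 ≡ 8 (mod 35), yet 22 ≡ 22 (mod 35), not 2.

(→) Suppose k ≡ 2 mod 35. Write k = 35j + 2. Then (35j + 2)³ = 42875j³ + 7350j² + 420j + 8 = 35(1225j³ + 210j² + 12j) + 8, so k³ ≡ 8 (mod 35).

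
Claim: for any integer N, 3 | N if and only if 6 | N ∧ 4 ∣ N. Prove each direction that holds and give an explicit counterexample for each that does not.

(→) This fails: take N = 3. Certainly 3 ∣ 3, but 6 ∤ 3.

(←) Suppose 6 ∣ N and 4 ∣ N. Any common multiple of 6 and 4 is a multiple of their lcm; here lcm(6, 4) = 6·4/gcd(6, 4) = 24/2 = 12, so 12 ∣ N. Since 3 ∣ 12, it follows that 3 ∣ N.

The forward direction fails; the converse holds.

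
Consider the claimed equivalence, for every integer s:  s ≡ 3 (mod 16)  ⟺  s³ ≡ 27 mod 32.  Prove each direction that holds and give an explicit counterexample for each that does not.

The forward direction fails; the converse holds.

(→) This fails: take s = 19. Then 19 ≡ 3 (mod 16), but 19³ = 6859 ≡ 11 (mod 32), not 27.

(←) Conversely, the residues r modulo 32 with r³ ≡ 27 (mod 32) are exactly {3}, and each is ≡ 3 (mod 16).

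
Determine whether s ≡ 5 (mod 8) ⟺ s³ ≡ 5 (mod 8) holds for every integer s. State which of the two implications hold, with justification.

Converse. For the converse, argue contrapositively. If s ≢ 5 (mod 8), then s is congruent to one of 0, 1, 2, 3, 4, 6, 7 modulo 8, and these give s³ ≡ 0, 1, 0, 3, 0, 0, 7 respectively — never 5.

Forward direction. Suppose s ≡ 5 (mod 8). Write s = 8j + 5. Then (8j + 5)³ = 512j³ + 960j² + 600j + 125 = 8(64j³ + 120j² + 75j + 15) + 5, so s³ ≡ 5 (mod 8).

Both directions hold.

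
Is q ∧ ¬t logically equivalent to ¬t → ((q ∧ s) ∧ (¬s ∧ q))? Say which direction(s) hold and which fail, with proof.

Neither direction holds.

(⇒) This fails. Under q = T, s = F, t = F, the left side is true but the right side is false.

(⇐) This fails. Under q = F, s = F, t = T, the left side is false but the right side is true.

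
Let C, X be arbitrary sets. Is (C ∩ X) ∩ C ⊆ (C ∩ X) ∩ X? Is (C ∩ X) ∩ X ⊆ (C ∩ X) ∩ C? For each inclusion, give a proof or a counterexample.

Both inclusions hold.

Forward inclusion. Let x ∈ (C ∩ X) ∩ C. Then x ∈ C ∩ X, from which x ∈ (C ∩ X) ∩ X.

Reverse inclusion. Let x ∈ (C ∩ X) ∩ X. Then x ∈ C ∩ X, from which x ∈ (C ∩ X) ∩ C.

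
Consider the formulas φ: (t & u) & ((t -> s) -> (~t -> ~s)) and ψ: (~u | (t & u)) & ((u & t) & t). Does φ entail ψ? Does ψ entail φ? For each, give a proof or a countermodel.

Both implications hold.

(→) Assume the antecedent. If t is true, the antecedent forces (t = T, s = F, u = T) or (t = T, s = T, u = T), and (~u | (t & u)) & ((u & t) & t) holds there. If t is false, the antecedent cannot hold. Either way (~u | (t & u)) & ((u & t) & t) holds.

(←) Assume the antecedent. If t is true, the antecedent forces (t = T, s = F, u = T) or (t = T, s = T, u = T), and the consequent holds there. If t is false, the antecedent cannot hold. Either way the consequent holds.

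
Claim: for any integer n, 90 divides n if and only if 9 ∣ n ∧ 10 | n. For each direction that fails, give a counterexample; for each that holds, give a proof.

Forward direction. If 90 ∣ n, write n = 90q. Since 90 = 10·9, n = 9·(10q), so 9 ∣ n; and since 90 = 9·10, n = 10·(9q), so 10 ∣ n.

Converse. Suppose 9 ∣ n and 10 ∣ n. Any common multiple of 9 and 10 is a multiple of their lcm; here gcd(9, 10) = 1, so lcm(9, 10) = 9·10 = 90, so 90 ∣ n.

Both implications hold.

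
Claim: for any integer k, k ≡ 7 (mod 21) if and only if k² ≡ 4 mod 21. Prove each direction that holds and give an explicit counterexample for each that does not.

[⇒] This fails: take k = 7. Then 7 ≡ 7 (mod 21), but 7² = 49 ≡ 7 (mod 21), not 4.

[⇐] This fails: take k = 2. Then 2² = 4 ≡ 4 (mod 21), yet 2 ≡ 2 (mod 21), not 7.

Neither direction holds.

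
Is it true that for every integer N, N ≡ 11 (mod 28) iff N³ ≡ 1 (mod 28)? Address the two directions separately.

(⇒) fails and (⇐) fails.

Forward direction. This fails: take N = 11. Then 11 ≡ 11 (mod 28), but 11³ = 1331 ≡ 15 (mod 28), not 1.

Converse. This fails: take N = 1. Then 1³ = 1 ≡ 1 (mod 28), yet 1 ≡ 1 (mod 28), not 11.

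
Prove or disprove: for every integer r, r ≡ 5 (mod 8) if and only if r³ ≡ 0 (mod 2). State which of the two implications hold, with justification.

(⟹) This fails: take r = 5. Then 5 ≡ 5 (mod 8), but 5³ = 125 ≡ 1 (mod 2), not 0.

(⟸) This fails: take r = 0. Then 0³ = 0 ≡ 0 (mod 2), yet 0 ≡ 0 (mod 8), not 5.

(⇒) fails and (⇐) fails.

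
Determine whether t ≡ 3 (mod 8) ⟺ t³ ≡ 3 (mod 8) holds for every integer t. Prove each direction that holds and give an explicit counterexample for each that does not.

Both implications hold.

Forward direction. Suppose t ≡ 3 (mod 8). Write t = 8j + 3. Then (8j + 3)³ = 512j³ + 576j² + 216j + 27 = 8(64j³ + 72j² + 27j + 3) + 3, so t³ ≡ 3 (mod 8).

Converse. For the converse, argue contrapositively. If t ≢ 3 (mod 8), then t is congruent to one of 0, 1, 2, 4, 5, 6, 7 modulo 8, and these give t³ ≡ 0, 1, 0, 0, 5, 0, 7 respectively — never 3.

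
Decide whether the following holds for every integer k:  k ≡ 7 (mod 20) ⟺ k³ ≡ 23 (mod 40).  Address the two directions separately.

Only the converse holds.

(→) This fails: take k = 27. Then 27 ≡ 7 (mod 20), but 27³ = 19683 ≡ 3 (mod 40), not 23.

(←) Conversely, the residues r modulo 40 with r³ ≡ 23 (mod 40) are exactly {7}, and each is ≡ 7 (mod 20).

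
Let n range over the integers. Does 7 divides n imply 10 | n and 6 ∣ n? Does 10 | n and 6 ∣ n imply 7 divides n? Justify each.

Neither direction holds.

Forward direction. This fails: take n = 7. Certainly 7 ∣ 7, but 10 ∤ 7.

Converse. This fails: take n = 30. Both 10 ∣ 30 and 6 ∣ 30, yet 30 is not a multiple of 7 (since 30 = 4·7 + 2), so 7 ∤ 30.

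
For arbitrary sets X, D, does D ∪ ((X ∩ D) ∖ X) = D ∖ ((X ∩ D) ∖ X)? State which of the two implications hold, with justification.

(⊆) Let x ∈ D ∪ ((X ∩ D) ∖ X). Then either x ∈ D and x ∉ X; or x ∈ X ∩ D. In each case x ∈ D ∖ ((X ∩ D) ∖ X), so D ∪ ((X ∩ D) ∖ X) ⊆ D ∖ ((X ∩ D) ∖ X).

(⊇) Let x ∈ D ∖ ((X ∩ D) ∖ X). Then either x ∈ D and x ∉ X; or x ∈ X ∩ D. In each case x ∈ D ∪ ((X ∩ D) ∖ X), so D ∖ ((X ∩ D) ∖ X) ⊆ D ∪ ((X ∩ D) ∖ X).

The two sets are equal.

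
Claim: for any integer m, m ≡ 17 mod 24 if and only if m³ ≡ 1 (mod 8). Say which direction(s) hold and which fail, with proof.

[⇒] Suppose m ≡ 17 (mod 24). Then m³ ≡ 17³ = 4913 (mod 24), and since 8 ∣ 24, also m³ ≡ 1 (mod 8).

[⇐] This fails: take m = 1. Then 1³ = 1 ≡ 1 (mod 8), yet 1 ≡ 1 (mod 24), not 17.

Not equivalent: only (⇒) holds.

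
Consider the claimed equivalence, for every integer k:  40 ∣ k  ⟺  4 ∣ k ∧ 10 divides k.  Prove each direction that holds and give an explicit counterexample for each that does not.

Not equivalent: only (⇒) holds.

(→) If 40 ∣ k, write k = 40q. Since 40 = 10·4, k = 4·(10q), so 4 ∣ k; and since 40 = 4·10, k = 10·(4q), so 10 ∣ k.

(←) This fails: take k = 20. Both 4 ∣ 20 and 10 ∣ 20, yet 20 is not a multiple of 40 (since 20 = 0·40 + 20), so 40 ∤ 20.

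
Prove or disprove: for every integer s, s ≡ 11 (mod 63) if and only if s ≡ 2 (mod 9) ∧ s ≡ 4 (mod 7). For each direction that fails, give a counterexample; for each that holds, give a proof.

(⟹) Suppose s ≡ 11 (mod 63); write s = 63j + 11. Since 9 ∣ 63, reducing mod 9 gives s ≡ 11 ≡ 2 (mod 9); since 7 ∣ 63, reducing mod 7 gives s ≡ 11 ≡ 4 (mod 7).

(⟸) Conversely, if s ≡ 2 (mod 9) and s ≡ 4 (mod 7), then by the Chinese remainder theorem s ≡ 11 (mod 63). This is exactly s ≡ 11 (mod 63).

Both directions hold; the statement is true.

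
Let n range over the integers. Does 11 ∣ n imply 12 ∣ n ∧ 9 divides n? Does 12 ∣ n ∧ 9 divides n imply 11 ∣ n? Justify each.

Neither implication holds.

(⇒) This fails: take n = 11. Certainly 11 ∣ 11, but 12 ∤ 11.

(⇐) This fails: take n = 36. Both 12 ∣ 36 and 9 ∣ 36, yet 36 is not a multiple of 11 (since 36 = 3·11 + 3), so 11 ∤ 36.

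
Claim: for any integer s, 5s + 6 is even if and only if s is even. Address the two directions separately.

(⟹) Suppose 5s + 6 is even. Since 5 is odd, 5s and s have the same parity, so 5s + 6 ≡ s + 6 (mod 2). As 6 is even, 5s + 6 is even exactly when s is even. Thus s is even.

(⟸) Conversely, suppose s is even; write s = 2j. Then 5s + 6 = 5·(2j) + 6 = 2·5j + 6, which is even.

The biconditional holds.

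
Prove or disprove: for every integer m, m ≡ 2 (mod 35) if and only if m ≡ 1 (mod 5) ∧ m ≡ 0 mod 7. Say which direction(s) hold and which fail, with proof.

Both directions fail.

(⇒) This fails: m = 2 gives 2 ≡ 2 (mod 35) but 2 ≡ 2 (mod 5), so the conjunction on the right does not hold.

(⇐) This fails: m = 21 satisfies both congruences on the right (21 ≡ 1 mod 5 and 21 ≡ 0 mod 7) yet 21 ≡ 21 (mod 35), not 2.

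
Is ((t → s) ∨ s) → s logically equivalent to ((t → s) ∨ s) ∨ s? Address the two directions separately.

(⇒) fails and (⇐) fails.

[⇒] This fails. Under s = F, t = T, the left side is true but the right side is false.

[⇐] This fails. Under s = F, t = F, the left side is false but the right side is true.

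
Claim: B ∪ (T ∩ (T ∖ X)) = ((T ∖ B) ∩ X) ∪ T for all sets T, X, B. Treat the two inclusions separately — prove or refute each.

(⊆) fails and (⊇) fails.

(⊆) This inclusion fails. Take T = ∅, X = ∅, B = {1}; then 1 ∈ B ∪ (T ∩ (T ∖ X)) but 1 ∉ ((T ∖ B) ∩ X) ∪ T.

(⊇) This inclusion fails. Take T = {1}, X = {1}, B = ∅; then 1 ∈ ((T ∖ B) ∩ X) ∪ T but 1 ∉ B ∪ (T ∩ (T ∖ X)).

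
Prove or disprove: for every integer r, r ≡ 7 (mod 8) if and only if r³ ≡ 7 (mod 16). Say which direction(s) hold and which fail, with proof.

[⇐] The residues r modulo 16 with r³ ≡ 7 (mod 16) are exactly {7}, and each is ≡ 7 (mod 8).

[⇒] This fails: take r = 15. Then 15 ≡ 7 (mod 8), but 15³ = 3375 ≡ 15 (mod 16), not 7.

Not equivalent: only (⇐) holds.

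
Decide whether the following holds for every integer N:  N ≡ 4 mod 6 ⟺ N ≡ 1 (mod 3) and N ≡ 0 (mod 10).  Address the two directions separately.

(⇒) This fails: N = 4 gives 4 ≡ 4 (mod 6) but 4 ≡ 4 (mod 10), so the conjunction on the right does not hold.

(⇐) Conversely, if N ≡ 1 (mod 3) and N ≡ 0 (mod 10), then by the Chinese remainder theorem N ≡ 10 (mod 30). Since 10 ≡ 4 (mod 6) and 6 ∣ 30, we get N ≡ 4 (mod 6).

The forward direction fails; the converse holds.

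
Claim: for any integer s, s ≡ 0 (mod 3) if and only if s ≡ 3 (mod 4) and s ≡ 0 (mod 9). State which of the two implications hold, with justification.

The forward direction fails; the converse holds.

(⟸) If s ≡ 3 (mod 4) and s ≡ 0 (mod 9), then by the Chinese remainder theorem s ≡ 27 (mod 36). Since 27 ≡ 0 (mod 3) and 3 ∣ 36, we get s ≡ 0 (mod 3).

(⟹) This fails: s = 0 gives 0 ≡ 0 (mod 3) but 0 ≡ 0 (mod 4), so the conjunction on the right does not hold.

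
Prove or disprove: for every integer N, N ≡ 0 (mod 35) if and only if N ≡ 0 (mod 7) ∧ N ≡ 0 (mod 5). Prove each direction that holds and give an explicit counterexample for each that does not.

Equivalent; both directions hold.

(⇒) Suppose N ≡ 0 (mod 35); write N = 35j + 0. Since 7 ∣ 35, reducing mod 7 gives N ≡ 0 (mod 7); since 5 ∣ 35, reducing mod 5 gives N ≡ 0 (mod 5).

(⇐) Conversely, if N ≡ 0 (mod 7) and N ≡ 0 (mod 5), then by the Chinese remainder theorem N ≡ 0 (mod 35). This is exactly N ≡ 0 (mod 35).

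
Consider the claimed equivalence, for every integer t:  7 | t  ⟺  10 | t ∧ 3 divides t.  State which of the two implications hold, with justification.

[⇒] This fails: take t = 7. Certainly 7 ∣ 7, but 10 ∤ 7.

[⇐] This fails: take t = 30. Both 10 ∣ 30 and 3 ∣ 30, yet 30 is not a multiple of 7 (since 30 = 4·7 + 2), so 7 ∤ 30.

Both directions fail.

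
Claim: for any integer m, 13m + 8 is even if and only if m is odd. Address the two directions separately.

Neither direction holds.

(⟹) This fails: m = 6 gives 13m + 8 = 86, which is even, but 6 is even, not odd.

(⟸) This also fails: m = 1 is odd, but 13m + 8 = 21 is odd, not even.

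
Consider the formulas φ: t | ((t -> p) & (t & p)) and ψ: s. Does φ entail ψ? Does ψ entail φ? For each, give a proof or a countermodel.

Both directions fail.

Forward direction. This fails. Under t = T, p = F, s = F, the left side is true but the right side is false.

Converse. This fails. Under t = F, p = F, s = T, the left side is false but the right side is true.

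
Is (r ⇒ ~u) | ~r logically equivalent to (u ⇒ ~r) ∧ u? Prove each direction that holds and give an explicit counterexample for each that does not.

(→) This fails. Under u = F, r = F, the left side is true but the right side is false.

(←) Assume the antecedent. If u is true, the antecedent forces (u = T, r = F), and (r ⇒ ~u) | ~r holds there. If u is false, the antecedent cannot hold. Either way (r ⇒ ~u) | ~r holds.

The forward direction fails; the converse holds.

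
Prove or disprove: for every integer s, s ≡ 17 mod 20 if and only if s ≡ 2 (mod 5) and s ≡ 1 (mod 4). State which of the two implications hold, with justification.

Equivalent; both directions hold.

(⟹) Suppose s ≡ 17 (mod 20); write s = 20j + 17. Since 5 ∣ 20, reducing mod 5 gives s ≡ 17 ≡ 2 (mod 5); since 4 ∣ 20, reducing mod 4 gives s ≡ 17 ≡ 1 (mod 4).

(⟸) Conversely, if s ≡ 2 (mod 5) and s ≡ 1 (mod 4), then by the Chinese remainder theorem s ≡ 17 (mod 20). This is exactly s ≡ 17 (mod 20).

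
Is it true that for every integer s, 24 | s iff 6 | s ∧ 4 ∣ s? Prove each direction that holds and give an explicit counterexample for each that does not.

The forward direction holds; the converse fails.

[⇒] If 24 ∣ s, write s = 24q. Since 24 = 4·6, s = 6·(4q), so 6 ∣ s; and since 24 = 6·4, s = 4·(6q), so 4 ∣ s.

[⇐] This fails: take s = 12. Both 6 ∣ 12 and 4 ∣ 12, yet 12 is not a multiple of 24 (since 12 = 0·24 + 12), so 24 ∤ 12.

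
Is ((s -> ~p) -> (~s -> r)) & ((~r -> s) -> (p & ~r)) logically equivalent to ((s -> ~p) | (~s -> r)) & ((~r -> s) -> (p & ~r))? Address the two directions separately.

(⇒) holds; (⇐) fails.

Converse. This fails. Under s = F, p = F, r = F, the left side is false but the right side is true.

Forward direction. Assume the antecedent. If s is true, the antecedent forces (s = T, p = T, r = F), and the consequent holds there. If s is false, the antecedent cannot hold. Either way the consequent holds.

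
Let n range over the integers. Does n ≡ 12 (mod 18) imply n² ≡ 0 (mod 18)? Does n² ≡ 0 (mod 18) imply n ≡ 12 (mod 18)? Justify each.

(←) This fails: take n = 0. Then 0² = 0 ≡ 0 (mod 18), yet 0 ≡ 0 (mod 18), not 12.

(→) Suppose n ≡ 12 (mod 18). Write n = 18j + 12. Then (18j + 12)² = 324j² + 432j + 144 = 18(18j² + 24j + 8) + 0, so n² ≡ 0 (mod 18).

Only the forward implication holds.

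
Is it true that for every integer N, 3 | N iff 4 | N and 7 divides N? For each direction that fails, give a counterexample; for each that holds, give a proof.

Neither implication holds.

[⇒] This fails: take N = 3. Certainly 3 ∣ 3, but 4 ∤ 3.

[⇐] This fails: take N = 28. Both 4 ∣ 28 and 7 ∣ 28, yet 28 is not a multiple of 3 (since 28 = 9·3 + 1), so 3 ∤ 28.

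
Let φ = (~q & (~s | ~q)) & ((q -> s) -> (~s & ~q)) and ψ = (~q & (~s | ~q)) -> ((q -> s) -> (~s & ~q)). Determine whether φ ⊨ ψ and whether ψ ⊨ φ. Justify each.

(⟹) Assume the antecedent. If s is true, the antecedent cannot hold. If s is false, the consequent reduces to true regardless of the other variables. Either way the consequent holds.

(⟸) This fails. Under s = F, q = T, the left side is false but the right side is true.

Only the forward direction holds.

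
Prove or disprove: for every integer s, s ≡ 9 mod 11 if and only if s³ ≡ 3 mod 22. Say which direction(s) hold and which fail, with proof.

[⇒] This fails: take s = 20. Then 20 ≡ 9 (mod 11), but 20³ = 8000 ≡ 14 (mod 22), not 3.

[⇐] Conversely, the residues r modulo 22 with r³ ≡ 3 (mod 22) are exactly {9}, and each is ≡ 9 (mod 11).

Only the converse holds.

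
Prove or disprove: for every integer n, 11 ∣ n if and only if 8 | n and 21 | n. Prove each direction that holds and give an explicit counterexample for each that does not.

[⇒] This fails: take n = 11. Certainly 11 ∣ 11, but 8 ∤ 11.

[⇐] This fails: take n = 168. Both 8 ∣ 168 and 21 ∣ 168, yet 168 is not a multiple of 11 (since 168 = 15·11 + 3), so 11 ∤ 168.

Neither direction holds.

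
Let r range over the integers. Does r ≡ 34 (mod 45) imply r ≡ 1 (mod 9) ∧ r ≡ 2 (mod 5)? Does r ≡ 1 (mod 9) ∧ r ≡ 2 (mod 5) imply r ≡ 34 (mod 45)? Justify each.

Both directions fail.

(⇒) This fails: r = 34 gives 34 ≡ 34 (mod 45) but 34 ≡ 7 (mod 9), so the conjunction on the right does not hold.

(⇐) This fails: r = 37 satisfies both congruences on the right (37 ≡ 1 mod 9 and 37 ≡ 2 mod 5) yet 37 ≡ 37 (mod 45), not 34.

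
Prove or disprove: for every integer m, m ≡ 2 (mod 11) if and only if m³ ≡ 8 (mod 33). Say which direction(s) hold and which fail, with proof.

Only the reverse direction holds.

(⟹) This fails: take m = 13. Then 13 ≡ 2 (mod 11), but 13³ = 2197 ≡ 19 (mod 33), not 8.

(⟸) Conversely, the residues r modulo 33 with r³ ≡ 8 (mod 33) are exactly {2}, and each is ≡ 2 (mod 11).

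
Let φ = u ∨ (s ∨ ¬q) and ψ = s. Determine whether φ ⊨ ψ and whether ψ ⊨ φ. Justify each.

Only the reverse direction holds.

(⟹) This fails. Under q = F, s = F, u = F, the left side is true but the right side is false.

(⟸) Assume the antecedent. If q is true, the antecedent forces (q = T, s = T, u = F) or (q = T, s = T, u = T), and u ∨ (s ∨ ¬q) holds there. If q is false, u ∨ (s ∨ ¬q) reduces to true regardless of the other variables. Either way u ∨ (s ∨ ¬q) holds.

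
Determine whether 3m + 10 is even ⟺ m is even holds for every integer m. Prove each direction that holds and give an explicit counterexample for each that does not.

Equivalent; both directions hold.

(→) Suppose 3m + 10 is even. Since 3 is odd, 3m and m have the same parity, so 3m + 10 ≡ m + 10 (mod 2). As 10 is even, 3m + 10 is even exactly when m is even. Thus m is even.

(←) Conversely, suppose m is even; write m = 2j. Then 3m + 10 = 3·(2j) + 10 = 2·3j + 10, which is even.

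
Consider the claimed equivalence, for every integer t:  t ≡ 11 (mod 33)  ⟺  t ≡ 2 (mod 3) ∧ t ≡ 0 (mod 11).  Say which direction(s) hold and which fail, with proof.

Forward direction. Suppose t ≡ 11 (mod 33); write t = 33j + 11. Since 3 ∣ 33, reducing mod 3 gives t ≡ 11 ≡ 2 (mod 3); since 11 ∣ 33, reducing mod 11 gives t ≡ 11 ≡ 0 (mod 11).

Converse. If t ≡ 2 (mod 3) and t ≡ 0 (mod 11), then by the Chinese remainder theorem t ≡ 11 (mod 33). This is exactly t ≡ 11 (mod 33).

Both directions hold; the statement is true.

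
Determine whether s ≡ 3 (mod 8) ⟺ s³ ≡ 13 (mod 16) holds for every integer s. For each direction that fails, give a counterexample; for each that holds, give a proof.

(⇒) This fails: take s = 3. Then 3 ≡ 3 (mod 8), but 3³ = 27 ≡ 11 (mod 16), not 13.

(⇐) This fails: take s = 5. Then 5³ = 125 ≡ 13 (mod 16), yet 5 ≡ 5 (mod 8), not 3.

Neither direction holds.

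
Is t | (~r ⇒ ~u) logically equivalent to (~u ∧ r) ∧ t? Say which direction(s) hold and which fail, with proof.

Only the reverse direction holds.

[⇒] This fails. Under u = F, t = F, r = F, the left side is true but the right side is false.

[⇐] Assume the antecedent. If u is true, the antecedent cannot hold. If u is false, t | (~r ⇒ ~u) reduces to true regardless of the other variables. Either way t | (~r ⇒ ~u) holds.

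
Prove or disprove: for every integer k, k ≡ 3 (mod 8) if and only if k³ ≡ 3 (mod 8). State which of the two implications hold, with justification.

(⇒) Suppose k ≡ 3 (mod 8). Write k = 8j + 3. Then (8j + 3)³ = 512j³ + 576j² + 216j + 27 = 8(64j³ + 72j² + 27j + 3) + 3, so k³ ≡ 3 (mod 8).

(⇐) Conversely, suppose k³ ≡ 3 (mod 8). The only residue r in {0, …, 7} with r³ ≡ 3 (mod 8) is r = 3, so k ≡ 3 (mod 8).

Equivalent; both directions hold.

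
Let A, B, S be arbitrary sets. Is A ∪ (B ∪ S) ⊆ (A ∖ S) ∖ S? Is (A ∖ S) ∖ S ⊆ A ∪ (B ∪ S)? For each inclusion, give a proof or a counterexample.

Only the reverse inclusion holds.

Reverse inclusion. Let x ∈ (A ∖ S) ∖ S. Then either x ∈ A and x ∉ B, S; or x ∈ A ∩ B and x ∉ S. In each case x ∈ A ∪ (B ∪ S), so (A ∖ S) ∖ S ⊆ A ∪ (B ∪ S).

Forward inclusion. This inclusion fails. Take A = ∅, B = {1}, S = ∅; then 1 ∈ A ∪ (B ∪ S) but 1 ∉ (A ∖ S) ∖ S.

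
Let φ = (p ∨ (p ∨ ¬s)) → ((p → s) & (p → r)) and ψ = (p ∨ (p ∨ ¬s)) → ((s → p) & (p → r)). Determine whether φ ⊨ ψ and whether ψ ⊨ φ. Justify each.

(⇒) holds; (⇐) fails.

(→) Assume the antecedent. If r is true, the consequent reduces to true regardless of the other variables. If r is false, the antecedent forces (r = F, s = F, p = F) or (r = F, s = T, p = F), and the consequent holds there. Either way the consequent holds.

(←) This fails. Under r = T, s = F, p = T, the left side is false but the right side is true.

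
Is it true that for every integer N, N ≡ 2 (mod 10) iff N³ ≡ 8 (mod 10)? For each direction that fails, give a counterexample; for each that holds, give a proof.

[⇐] Suppose N³ ≡ 8 (mod 10). The only residue r in {0, …, 9} with r³ ≡ 8 (mod 10) is r = 2, so N ≡ 2 (mod 10).

[⇒] Suppose N ≡ 2 (mod 10). Write N = 10j + 2. Then (10j + 2)³ = 1000j³ + 600j² + 120j + 8 = 10(100j³ + 60j² + 12j) + 8, so N³ ≡ 8 (mod 10).

Both directions hold; the statement is true.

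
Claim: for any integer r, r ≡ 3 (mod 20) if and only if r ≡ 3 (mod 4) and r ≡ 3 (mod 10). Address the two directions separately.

Forward direction. Suppose r ≡ 3 (mod 20); write r = 20j + 3. Since 4 ∣ 20, reducing mod 4 gives r ≡ 3 (mod 4); since 10 ∣ 20, reducing mod 10 gives r ≡ 3 (mod 10).

Converse. If r ≡ 3 (mod 4) and r ≡ 3 (mod 10), then by the Chinese remainder theorem r ≡ 3 (mod 20). This is exactly r ≡ 3 (mod 20).

Both directions hold; the statement is true.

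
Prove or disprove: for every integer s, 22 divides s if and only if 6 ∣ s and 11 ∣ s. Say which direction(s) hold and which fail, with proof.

(⇒) This fails: take s = 22. Certainly 22 ∣ 22, but 6 ∤ 22.

(⇐) Suppose 6 ∣ s and 11 ∣ s. Any common multiple of 6 and 11 is a multiple of their lcm; here gcd(6, 11) = 1, so lcm(6, 11) = 6·11 = 66, so 66 ∣ s. Since 22 ∣ 66, it follows that 22 ∣ s.

Only the converse holds.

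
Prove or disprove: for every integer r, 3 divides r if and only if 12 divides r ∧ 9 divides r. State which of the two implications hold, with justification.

The forward direction fails; the converse holds.

[⇒] This fails: take r = 3. Certainly 3 ∣ 3, but 12 ∤ 3.

[⇐] Suppose 12 ∣ r and 9 ∣ r. Any common multiple of 12 and 9 is a multiple of their lcm; here lcm(12, 9) = 12·9/gcd(12, 9) = 108/3 = 36, so 36 ∣ r. Since 3 ∣ 36, it follows that 3 ∣ r.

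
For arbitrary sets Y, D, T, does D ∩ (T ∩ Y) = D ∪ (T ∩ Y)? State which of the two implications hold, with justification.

(⊇) This inclusion fails. Take Y = ∅, D = {1}, T = ∅; then 1 ∈ D ∪ (T ∩ Y) but 1 ∉ D ∩ (T ∩ Y).

(⊆) Let x ∈ D ∩ (T ∩ Y). Then x ∈ Y ∩ D ∩ T, from which x ∈ D ∪ (T ∩ Y).

Only the forward inclusion holds.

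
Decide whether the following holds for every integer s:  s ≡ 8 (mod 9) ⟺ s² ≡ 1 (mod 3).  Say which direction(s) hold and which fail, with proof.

The forward direction holds; the converse fails.

(⇒) Suppose s ≡ 8 (mod 9). Then s² ≡ 8² = 64 (mod 9), and since 3 ∣ 9, also s² ≡ 1 (mod 3).

(⇐) This fails: take s = 1. Then 1² = 1 ≡ 1 (mod 3), yet 1 ≡ 1 (mod 9), not 8.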